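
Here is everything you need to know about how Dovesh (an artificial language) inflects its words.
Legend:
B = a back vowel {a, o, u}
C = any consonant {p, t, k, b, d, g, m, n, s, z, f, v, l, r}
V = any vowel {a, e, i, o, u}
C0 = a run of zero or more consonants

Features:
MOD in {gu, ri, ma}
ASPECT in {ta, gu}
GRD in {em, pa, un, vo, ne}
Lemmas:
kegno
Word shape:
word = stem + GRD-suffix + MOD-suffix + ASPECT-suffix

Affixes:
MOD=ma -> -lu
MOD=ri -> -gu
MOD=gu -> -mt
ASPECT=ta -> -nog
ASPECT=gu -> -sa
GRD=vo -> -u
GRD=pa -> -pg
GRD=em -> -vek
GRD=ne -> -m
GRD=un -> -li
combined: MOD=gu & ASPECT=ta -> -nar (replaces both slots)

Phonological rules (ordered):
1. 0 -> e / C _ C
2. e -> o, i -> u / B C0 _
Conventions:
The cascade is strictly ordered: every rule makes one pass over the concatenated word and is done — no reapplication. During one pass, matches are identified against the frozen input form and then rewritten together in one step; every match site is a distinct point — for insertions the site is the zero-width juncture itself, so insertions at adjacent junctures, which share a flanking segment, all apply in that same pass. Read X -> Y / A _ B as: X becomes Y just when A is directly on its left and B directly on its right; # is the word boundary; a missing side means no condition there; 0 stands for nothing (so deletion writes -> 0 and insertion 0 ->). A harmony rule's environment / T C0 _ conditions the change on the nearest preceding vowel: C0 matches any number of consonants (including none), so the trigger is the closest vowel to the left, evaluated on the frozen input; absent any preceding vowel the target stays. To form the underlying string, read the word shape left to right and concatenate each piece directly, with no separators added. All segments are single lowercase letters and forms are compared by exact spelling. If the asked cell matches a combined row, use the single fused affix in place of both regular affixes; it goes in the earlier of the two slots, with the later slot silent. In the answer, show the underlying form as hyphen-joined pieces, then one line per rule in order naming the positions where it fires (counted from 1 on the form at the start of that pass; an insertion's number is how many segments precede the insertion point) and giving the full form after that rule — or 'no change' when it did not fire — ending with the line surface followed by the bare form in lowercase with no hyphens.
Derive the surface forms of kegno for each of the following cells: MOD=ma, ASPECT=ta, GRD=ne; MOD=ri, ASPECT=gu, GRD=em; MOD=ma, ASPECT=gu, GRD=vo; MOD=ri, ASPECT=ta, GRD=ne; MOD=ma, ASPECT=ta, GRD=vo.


cell MOD=ma, ASPECT=ta, GRD=ne:
underlying: kegno-m-lu-nog
1. 0 -> e / C _ C: inserts after position(s) 3, 6: kegenomelunog
2. e -> o, i -> u / B C0 _: fires at position(s) 8: kegenomolunog
surface: kegenomolunog

cell MOD=ri, ASPECT=gu, GRD=em:
underlying: kegno-vek-gu-sa
1. 0 -> e / C _ C: inserts after position(s) 3, 8: kegenovekegusa
2. e -> o, i -> u / B C0 _: fires at position(s) 8: kegenovokegusa
surface: kegenovokegusa

cell MOD=ma, ASPECT=gu, GRD=vo:
underlying: kegno-u-lu-sa
1. 0 -> e / C _ C: inserts after position(s) 3: kegenoulusa
2. e -> o, i -> u / B C0 _: no change
surface: kegenoulusa

cell MOD=ri, ASPECT=ta, GRD=ne:
underlying: kegno-m-gu-nog
1. 0 -> e / C _ C: inserts after position(s) 3, 6: kegenomegunog
2. e -> o, i -> u / B C0 _: fires at position(s) 8: kegenomogunog
surface: kegenomogunog

cell MOD=ma, ASPECT=ta, GRD=vo:
underlying: kegno-u-lu-nog
1. 0 -> e / C _ C: inserts after position(s) 3: kegenoulunog
2. e -> o, i -> u / B C0 _: no change
surface: kegenoulunog


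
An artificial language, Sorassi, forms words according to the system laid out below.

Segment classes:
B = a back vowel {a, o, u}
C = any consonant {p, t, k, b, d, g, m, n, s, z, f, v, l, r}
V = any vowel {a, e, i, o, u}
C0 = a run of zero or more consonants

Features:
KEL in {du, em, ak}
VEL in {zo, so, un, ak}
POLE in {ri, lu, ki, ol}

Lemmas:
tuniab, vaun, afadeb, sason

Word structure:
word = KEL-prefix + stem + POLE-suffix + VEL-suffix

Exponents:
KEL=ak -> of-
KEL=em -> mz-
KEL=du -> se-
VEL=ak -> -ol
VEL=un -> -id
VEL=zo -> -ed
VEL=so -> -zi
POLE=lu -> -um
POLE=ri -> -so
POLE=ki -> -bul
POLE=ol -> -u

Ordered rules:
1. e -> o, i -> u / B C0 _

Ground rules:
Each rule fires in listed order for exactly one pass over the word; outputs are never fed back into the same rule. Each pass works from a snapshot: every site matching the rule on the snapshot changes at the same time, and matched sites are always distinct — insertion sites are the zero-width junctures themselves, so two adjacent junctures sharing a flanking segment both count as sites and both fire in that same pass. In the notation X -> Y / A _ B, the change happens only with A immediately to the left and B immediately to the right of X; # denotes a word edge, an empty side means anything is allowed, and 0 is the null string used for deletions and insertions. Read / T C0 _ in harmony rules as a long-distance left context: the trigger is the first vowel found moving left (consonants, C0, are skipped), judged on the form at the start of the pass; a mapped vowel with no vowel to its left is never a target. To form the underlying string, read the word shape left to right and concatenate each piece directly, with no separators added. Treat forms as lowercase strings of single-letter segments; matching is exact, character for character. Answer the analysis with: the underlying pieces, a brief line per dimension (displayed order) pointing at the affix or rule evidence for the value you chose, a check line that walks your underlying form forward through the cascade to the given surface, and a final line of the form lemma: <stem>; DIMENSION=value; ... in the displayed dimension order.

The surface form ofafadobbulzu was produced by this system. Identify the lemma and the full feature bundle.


underlying: of-afadeb-bul-zi
KEL=ak - signalled by the affix of-
VEL=so - signalled by the affix -zi
POLE=ki - signalled by the affix -bul
check: ofafadebbulzi -> ofafadobbulzu
lemma: afadeb; KEL=ak; VEL=so; POLE=ki


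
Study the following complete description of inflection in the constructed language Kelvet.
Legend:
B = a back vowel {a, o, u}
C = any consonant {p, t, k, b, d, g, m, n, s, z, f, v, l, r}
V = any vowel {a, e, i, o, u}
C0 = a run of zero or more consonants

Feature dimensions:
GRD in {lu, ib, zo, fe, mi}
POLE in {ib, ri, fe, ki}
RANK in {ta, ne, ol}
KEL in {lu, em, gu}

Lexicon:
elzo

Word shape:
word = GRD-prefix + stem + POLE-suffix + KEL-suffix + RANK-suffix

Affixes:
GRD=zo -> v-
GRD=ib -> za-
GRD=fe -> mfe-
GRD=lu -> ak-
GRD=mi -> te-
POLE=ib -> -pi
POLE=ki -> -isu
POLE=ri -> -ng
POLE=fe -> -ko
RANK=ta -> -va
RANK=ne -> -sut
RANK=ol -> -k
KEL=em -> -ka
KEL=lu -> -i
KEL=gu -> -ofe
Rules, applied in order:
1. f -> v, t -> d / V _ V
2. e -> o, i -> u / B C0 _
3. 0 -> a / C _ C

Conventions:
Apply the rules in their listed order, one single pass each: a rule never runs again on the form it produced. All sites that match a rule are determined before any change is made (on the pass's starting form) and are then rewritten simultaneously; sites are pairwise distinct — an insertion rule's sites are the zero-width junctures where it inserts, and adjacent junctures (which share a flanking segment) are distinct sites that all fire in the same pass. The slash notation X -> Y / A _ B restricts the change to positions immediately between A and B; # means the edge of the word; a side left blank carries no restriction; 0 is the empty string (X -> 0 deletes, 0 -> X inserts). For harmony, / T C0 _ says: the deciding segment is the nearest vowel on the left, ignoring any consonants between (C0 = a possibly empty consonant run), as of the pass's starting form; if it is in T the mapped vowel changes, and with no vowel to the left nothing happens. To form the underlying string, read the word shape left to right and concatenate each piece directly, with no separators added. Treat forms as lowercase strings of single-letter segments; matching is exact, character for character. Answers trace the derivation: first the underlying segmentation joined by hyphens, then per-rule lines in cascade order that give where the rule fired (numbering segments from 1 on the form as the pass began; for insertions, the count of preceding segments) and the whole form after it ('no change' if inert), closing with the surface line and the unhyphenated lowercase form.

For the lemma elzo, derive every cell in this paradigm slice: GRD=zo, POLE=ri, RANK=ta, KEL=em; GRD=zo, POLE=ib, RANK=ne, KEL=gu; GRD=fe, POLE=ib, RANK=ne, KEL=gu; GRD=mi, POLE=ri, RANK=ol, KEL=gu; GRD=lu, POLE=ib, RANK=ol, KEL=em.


cell GRD=zo, POLE=ri, RANK=ta, KEL=em:
underlying: v-elzo-ng-ka-va
1. f -> v, t -> d / V _ V: no change
2. e -> o, i -> u / B C0 _: no change
3. 0 -> a / C _ C: inserts after position(s) 3, 6, 7: velazonagakava
surface: velazonagakava

cell GRD=zo, POLE=ib, RANK=ne, KEL=gu:
underlying: v-elzo-pi-ofe-sut
1. f -> v, t -> d / V _ V: fires at position(s) 9: velzopiovesut
2. e -> o, i -> u / B C0 _: fires at position(s) 7, 10: velzopuovosut
3. 0 -> a / C _ C: inserts after position(s) 3: velazopuovosut
surface: velazopuovosut

cell GRD=fe, POLE=ib, RANK=ne, KEL=gu:
underlying: mfe-elzo-pi-ofe-sut
1. f -> v, t -> d / V _ V: fires at position(s) 11: mfeelzopiovesut
2. e -> o, i -> u / B C0 _: fires at position(s) 9, 12: mfeelzopuovosut
3. 0 -> a / C _ C: inserts after position(s) 1, 5: mafeelazopuovosut
surface: mafeelazopuovosut

cell GRD=mi, POLE=ri, RANK=ol, KEL=gu:
underlying: te-elzo-ng-ofe-k
1. f -> v, t -> d / V _ V: fires at position(s) 10: teelzongovek
2. e -> o, i -> u / B C0 _: fires at position(s) 11: teelzongovok
3. 0 -> a / C _ C: inserts after position(s) 4, 7: teelazonagovok
surface: teelazonagovok

cell GRD=lu, POLE=ib, RANK=ol, KEL=em:
underlying: ak-elzo-pi-ka-k
1. f -> v, t -> d / V _ V: no change
2. e -> o, i -> u / B C0 _: fires at position(s) 3, 8: akolzopukak
3. 0 -> a / C _ C: inserts after position(s) 4: akolazopukak
surface: akolazopukak


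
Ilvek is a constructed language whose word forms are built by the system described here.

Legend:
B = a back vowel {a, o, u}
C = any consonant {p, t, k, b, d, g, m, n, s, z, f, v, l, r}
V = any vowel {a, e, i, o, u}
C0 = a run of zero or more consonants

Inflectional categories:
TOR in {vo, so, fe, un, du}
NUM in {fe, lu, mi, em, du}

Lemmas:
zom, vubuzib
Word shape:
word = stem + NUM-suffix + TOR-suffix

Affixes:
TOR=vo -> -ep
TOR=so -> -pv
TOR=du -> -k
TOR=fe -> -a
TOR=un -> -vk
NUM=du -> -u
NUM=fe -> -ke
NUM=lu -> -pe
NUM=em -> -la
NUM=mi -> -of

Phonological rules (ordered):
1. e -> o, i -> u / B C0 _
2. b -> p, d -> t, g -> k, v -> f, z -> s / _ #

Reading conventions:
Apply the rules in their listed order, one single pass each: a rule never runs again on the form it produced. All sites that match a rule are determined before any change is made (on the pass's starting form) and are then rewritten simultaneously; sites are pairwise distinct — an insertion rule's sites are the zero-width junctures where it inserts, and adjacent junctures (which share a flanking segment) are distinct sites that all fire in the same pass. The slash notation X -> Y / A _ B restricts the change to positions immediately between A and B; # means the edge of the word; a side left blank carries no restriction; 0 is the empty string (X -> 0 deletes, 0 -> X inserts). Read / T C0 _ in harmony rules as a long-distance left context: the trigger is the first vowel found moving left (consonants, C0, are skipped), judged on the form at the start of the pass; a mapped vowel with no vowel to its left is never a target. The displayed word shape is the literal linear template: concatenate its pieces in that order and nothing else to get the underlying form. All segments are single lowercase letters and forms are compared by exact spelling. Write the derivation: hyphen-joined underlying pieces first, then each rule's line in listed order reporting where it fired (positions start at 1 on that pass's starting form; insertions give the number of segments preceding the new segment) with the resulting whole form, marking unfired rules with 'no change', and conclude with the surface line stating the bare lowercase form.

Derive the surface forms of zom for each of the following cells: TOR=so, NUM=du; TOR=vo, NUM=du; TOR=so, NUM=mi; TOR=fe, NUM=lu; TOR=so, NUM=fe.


cell TOR=so, NUM=du:
underlying: zom-u-pv
1. e -> o, i -> u / B C0 _: no change
2. b -> p, d -> t, g -> k, v -> f, z -> s / _ #: fires at position(s) 6: zomupf
surface: zomupf

cell TOR=vo, NUM=du:
underlying: zom-u-ep
1. e -> o, i -> u / B C0 _: fires at position(s) 5: zomuop
2. b -> p, d -> t, g -> k, v -> f, z -> s / _ #: no change
surface: zomuop

cell TOR=so, NUM=mi:
underlying: zom-of-pv
1. e -> o, i -> u / B C0 _: no change
2. b -> p, d -> t, g -> k, v -> f, z -> s / _ #: fires at position(s) 7: zomofpf
surface: zomofpf

cell TOR=fe, NUM=lu:
underlying: zom-pe-a
1. e -> o, i -> u / B C0 _: fires at position(s) 5: zompoa
2. b -> p, d -> t, g -> k, v -> f, z -> s / _ #: no change
surface: zompoa

cell TOR=so, NUM=fe:
underlying: zom-ke-pv
1. e -> o, i -> u / B C0 _: fires at position(s) 5: zomkopv
2. b -> p, d -> t, g -> k, v -> f, z -> s / _ #: fires at position(s) 7: zomkopf
surface: zomkopf


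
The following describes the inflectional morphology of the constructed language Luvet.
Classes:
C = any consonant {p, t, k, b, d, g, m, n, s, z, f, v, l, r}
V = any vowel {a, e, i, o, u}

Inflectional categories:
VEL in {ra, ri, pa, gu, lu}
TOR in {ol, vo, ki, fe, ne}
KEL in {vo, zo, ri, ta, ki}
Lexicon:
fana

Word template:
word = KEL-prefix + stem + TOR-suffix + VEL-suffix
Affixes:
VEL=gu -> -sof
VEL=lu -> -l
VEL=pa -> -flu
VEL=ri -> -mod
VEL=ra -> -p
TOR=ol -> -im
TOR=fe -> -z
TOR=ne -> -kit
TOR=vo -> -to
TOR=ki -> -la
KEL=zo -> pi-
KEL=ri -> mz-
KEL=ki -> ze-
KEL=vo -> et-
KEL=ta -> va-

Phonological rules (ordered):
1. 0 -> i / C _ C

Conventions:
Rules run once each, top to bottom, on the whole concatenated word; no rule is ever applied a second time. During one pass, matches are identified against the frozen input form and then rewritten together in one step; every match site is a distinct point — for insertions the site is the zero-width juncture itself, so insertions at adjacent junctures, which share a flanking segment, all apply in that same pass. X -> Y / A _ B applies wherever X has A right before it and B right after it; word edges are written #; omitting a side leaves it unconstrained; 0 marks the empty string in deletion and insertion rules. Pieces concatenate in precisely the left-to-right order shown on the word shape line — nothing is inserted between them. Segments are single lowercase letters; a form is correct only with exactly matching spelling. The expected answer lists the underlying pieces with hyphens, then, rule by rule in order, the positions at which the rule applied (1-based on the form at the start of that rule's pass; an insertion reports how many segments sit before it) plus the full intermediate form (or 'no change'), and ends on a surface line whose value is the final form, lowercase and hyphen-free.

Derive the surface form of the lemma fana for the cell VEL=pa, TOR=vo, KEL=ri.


underlying: mz-fana-to-flu
1. 0 -> i / C _ C: inserts after position(s) 1, 2, 9: mizifanatofilu
surface: mizifanatofilu


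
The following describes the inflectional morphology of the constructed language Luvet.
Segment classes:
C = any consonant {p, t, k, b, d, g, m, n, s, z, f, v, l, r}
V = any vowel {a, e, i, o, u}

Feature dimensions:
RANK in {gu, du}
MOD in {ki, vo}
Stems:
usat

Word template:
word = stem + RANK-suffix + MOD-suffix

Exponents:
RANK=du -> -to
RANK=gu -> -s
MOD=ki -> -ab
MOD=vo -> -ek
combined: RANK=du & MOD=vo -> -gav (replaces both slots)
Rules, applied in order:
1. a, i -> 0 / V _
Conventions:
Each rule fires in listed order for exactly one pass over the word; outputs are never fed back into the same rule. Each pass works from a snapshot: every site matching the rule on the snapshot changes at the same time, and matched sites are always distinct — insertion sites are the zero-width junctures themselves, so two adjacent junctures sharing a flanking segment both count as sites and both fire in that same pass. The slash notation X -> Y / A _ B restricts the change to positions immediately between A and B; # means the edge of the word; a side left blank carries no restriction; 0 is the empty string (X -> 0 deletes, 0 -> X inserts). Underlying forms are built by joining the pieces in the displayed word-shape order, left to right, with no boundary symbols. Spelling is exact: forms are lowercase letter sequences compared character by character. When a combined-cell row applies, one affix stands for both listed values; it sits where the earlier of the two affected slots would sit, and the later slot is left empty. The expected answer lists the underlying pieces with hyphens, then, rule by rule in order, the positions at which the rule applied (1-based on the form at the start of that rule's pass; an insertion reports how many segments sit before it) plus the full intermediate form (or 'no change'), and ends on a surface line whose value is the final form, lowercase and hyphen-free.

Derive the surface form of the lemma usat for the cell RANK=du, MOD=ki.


underlying: usat-to-ab
1. a, i -> 0 / V _: fires at position(s) 7: usattob
surface: usattob


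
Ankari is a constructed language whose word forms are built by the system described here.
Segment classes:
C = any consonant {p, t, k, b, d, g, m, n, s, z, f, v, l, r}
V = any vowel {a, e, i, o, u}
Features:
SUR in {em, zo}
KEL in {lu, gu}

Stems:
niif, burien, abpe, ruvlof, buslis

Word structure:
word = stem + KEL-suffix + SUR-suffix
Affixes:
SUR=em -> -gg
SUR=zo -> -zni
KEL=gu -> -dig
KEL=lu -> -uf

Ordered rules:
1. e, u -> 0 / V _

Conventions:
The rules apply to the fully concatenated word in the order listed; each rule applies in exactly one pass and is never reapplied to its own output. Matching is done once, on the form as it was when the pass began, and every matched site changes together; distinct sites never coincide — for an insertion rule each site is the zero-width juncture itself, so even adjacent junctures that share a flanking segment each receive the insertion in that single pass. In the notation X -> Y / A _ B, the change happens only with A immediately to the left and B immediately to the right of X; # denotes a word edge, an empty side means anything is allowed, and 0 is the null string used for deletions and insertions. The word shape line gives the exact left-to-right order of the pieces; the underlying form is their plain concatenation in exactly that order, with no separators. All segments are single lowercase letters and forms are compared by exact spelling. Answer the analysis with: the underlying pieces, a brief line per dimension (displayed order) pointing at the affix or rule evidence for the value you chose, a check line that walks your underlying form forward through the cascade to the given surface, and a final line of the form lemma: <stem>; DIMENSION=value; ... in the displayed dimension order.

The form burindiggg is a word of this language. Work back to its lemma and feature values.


underlying: burien-dig-gg
SUR=em - signalled by the affix -gg
KEL=gu - signalled by the affix -dig
check: buriendiggg -> burindiggg
lemma: burien; SUR=em; KEL=gu


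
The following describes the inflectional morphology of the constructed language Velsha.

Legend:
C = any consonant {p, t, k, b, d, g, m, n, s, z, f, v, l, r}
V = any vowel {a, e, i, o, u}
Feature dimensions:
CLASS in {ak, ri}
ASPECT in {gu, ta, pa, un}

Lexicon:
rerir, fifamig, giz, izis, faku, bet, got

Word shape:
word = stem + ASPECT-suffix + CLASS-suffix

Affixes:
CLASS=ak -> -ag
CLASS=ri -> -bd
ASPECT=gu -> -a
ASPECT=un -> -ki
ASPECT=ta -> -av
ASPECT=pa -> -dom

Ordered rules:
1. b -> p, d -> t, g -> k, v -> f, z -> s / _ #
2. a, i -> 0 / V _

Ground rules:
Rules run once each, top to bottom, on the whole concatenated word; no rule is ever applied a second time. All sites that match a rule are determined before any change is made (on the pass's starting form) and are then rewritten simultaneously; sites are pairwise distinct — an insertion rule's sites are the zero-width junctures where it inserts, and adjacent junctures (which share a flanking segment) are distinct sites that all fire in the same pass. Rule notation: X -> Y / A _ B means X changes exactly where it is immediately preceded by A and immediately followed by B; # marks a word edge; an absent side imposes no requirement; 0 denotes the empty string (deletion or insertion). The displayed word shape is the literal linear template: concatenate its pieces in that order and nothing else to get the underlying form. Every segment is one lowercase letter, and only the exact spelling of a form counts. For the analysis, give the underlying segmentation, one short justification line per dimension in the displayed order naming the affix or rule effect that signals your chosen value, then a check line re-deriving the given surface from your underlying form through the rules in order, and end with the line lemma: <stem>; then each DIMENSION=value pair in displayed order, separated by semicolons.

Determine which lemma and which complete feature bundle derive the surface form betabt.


underlying: bet-a-bd
CLASS=ri - signalled by the affix -bd
ASPECT=gu - signalled by the affix -a
check: betabd -> betabt -> betabt
lemma: bet; CLASS=ri; ASPECT=gu


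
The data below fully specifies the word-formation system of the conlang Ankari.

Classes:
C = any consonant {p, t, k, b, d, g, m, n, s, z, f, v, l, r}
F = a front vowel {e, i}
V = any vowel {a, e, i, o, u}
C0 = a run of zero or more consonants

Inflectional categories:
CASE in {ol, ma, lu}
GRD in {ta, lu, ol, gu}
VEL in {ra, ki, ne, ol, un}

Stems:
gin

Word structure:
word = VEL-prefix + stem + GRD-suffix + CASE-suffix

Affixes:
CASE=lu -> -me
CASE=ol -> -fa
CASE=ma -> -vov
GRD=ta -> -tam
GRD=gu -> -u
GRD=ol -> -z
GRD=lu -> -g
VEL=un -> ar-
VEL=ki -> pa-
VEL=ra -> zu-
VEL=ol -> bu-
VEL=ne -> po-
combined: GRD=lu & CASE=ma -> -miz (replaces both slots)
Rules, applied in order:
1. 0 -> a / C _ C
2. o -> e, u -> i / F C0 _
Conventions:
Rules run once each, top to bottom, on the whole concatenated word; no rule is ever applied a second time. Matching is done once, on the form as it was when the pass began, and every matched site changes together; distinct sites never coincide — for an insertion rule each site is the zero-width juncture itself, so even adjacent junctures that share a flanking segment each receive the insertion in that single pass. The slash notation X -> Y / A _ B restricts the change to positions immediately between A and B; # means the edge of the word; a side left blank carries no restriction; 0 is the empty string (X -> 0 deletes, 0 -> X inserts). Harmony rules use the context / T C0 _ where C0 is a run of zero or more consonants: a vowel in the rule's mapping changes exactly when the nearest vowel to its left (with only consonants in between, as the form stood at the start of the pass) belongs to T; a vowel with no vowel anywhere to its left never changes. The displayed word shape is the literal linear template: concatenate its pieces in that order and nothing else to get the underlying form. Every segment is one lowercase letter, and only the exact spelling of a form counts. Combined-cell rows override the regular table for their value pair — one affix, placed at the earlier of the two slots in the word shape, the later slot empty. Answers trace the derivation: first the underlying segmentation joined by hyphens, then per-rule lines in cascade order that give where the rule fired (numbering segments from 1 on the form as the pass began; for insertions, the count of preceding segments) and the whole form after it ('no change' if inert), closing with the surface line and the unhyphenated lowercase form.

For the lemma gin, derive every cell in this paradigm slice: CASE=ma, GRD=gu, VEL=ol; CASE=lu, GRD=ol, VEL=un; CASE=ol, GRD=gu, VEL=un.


cell CASE=ma, GRD=gu, VEL=ol:
underlying: bu-gin-u-vov
1. 0 -> a / C _ C: no change
2. o -> e, u -> i / F C0 _: fires at position(s) 6: buginivov
surface: buginivov

cell CASE=lu, GRD=ol, VEL=un:
underlying: ar-gin-z-me
1. 0 -> a / C _ C: inserts after position(s) 2, 5, 6: araginazame
2. o -> e, u -> i / F C0 _: no change
surface: araginazame

cell CASE=ol, GRD=gu, VEL=un:
underlying: ar-gin-u-fa
1. 0 -> a / C _ C: inserts after position(s) 2: araginufa
2. o -> e, u -> i / F C0 _: fires at position(s) 7: araginifa
surface: araginifa


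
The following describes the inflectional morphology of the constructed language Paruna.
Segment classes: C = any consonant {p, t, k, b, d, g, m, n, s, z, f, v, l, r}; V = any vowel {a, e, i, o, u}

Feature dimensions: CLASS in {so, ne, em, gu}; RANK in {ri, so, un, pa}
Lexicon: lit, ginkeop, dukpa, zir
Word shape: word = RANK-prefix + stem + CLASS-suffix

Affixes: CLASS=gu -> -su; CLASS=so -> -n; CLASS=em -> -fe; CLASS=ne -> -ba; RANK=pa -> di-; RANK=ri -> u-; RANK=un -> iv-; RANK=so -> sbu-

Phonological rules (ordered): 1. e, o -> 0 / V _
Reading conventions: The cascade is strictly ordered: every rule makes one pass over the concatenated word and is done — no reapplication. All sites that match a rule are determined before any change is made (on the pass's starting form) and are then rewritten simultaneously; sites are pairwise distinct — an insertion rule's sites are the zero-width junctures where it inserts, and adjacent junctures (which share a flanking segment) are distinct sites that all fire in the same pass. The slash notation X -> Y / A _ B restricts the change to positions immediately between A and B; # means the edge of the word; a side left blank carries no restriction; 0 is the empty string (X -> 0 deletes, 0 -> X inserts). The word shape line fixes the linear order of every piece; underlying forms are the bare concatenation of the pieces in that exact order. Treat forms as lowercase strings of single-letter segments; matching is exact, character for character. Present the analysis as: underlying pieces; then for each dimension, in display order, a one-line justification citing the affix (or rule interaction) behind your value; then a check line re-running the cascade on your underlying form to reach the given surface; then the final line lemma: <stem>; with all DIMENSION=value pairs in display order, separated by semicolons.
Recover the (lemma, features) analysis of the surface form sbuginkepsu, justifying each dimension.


underlying: sbu-ginkeop-su
CLASS=gu - signalled by the affix -su
RANK=so - signalled by the affix sbu-
check: sbuginkeopsu -> sbuginkepsu
lemma: ginkeop; CLASS=gu; RANK=so


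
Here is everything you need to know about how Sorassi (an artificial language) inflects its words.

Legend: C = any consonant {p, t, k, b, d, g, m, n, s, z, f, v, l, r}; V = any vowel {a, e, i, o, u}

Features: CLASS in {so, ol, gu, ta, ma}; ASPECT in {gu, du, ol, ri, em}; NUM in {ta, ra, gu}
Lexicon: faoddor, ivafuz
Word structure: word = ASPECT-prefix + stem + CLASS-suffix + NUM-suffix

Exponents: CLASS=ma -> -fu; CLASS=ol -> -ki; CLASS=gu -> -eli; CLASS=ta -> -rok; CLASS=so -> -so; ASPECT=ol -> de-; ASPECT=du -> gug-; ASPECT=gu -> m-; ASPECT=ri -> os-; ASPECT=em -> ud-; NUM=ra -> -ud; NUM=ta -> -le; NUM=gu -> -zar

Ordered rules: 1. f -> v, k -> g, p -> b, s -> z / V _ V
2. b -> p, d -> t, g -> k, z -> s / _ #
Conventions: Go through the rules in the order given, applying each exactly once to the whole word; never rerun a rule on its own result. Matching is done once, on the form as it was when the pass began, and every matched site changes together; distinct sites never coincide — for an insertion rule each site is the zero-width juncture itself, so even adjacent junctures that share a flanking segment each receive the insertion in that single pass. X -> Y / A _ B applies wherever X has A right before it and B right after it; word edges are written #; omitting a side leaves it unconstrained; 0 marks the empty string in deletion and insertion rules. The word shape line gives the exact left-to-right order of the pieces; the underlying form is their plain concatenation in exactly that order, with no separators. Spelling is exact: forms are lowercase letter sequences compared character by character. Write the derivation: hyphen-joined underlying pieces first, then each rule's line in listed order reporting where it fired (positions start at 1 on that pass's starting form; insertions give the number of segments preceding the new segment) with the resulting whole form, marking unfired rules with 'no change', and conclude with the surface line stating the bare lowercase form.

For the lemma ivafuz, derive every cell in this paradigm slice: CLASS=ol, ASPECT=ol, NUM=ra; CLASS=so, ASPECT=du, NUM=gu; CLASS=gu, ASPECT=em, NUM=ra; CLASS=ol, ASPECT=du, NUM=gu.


cell CLASS=ol, ASPECT=ol, NUM=ra:
underlying: de-ivafuz-ki-ud
1. f -> v, k -> g, p -> b, s -> z / V _ V: fires at position(s) 6: deivavuzkiud
2. b -> p, d -> t, g -> k, z -> s / _ #: fires at position(s) 12: deivavuzkiut
surface: deivavuzkiut

cell CLASS=so, ASPECT=du, NUM=gu:
underlying: gug-ivafuz-so-zar
1. f -> v, k -> g, p -> b, s -> z / V _ V: fires at position(s) 7: gugivavuzsozar
2. b -> p, d -> t, g -> k, z -> s / _ #: no change
surface: gugivavuzsozar

cell CLASS=gu, ASPECT=em, NUM=ra:
underlying: ud-ivafuz-eli-ud
1. f -> v, k -> g, p -> b, s -> z / V _ V: fires at position(s) 6: udivavuzeliud
2. b -> p, d -> t, g -> k, z -> s / _ #: fires at position(s) 13: udivavuzeliut
surface: udivavuzeliut

cell CLASS=ol, ASPECT=du, NUM=gu:
underlying: gug-ivafuz-ki-zar
1. f -> v, k -> g, p -> b, s -> z / V _ V: fires at position(s) 7: gugivavuzkizar
2. b -> p, d -> t, g -> k, z -> s / _ #: no change
surface: gugivavuzkizar


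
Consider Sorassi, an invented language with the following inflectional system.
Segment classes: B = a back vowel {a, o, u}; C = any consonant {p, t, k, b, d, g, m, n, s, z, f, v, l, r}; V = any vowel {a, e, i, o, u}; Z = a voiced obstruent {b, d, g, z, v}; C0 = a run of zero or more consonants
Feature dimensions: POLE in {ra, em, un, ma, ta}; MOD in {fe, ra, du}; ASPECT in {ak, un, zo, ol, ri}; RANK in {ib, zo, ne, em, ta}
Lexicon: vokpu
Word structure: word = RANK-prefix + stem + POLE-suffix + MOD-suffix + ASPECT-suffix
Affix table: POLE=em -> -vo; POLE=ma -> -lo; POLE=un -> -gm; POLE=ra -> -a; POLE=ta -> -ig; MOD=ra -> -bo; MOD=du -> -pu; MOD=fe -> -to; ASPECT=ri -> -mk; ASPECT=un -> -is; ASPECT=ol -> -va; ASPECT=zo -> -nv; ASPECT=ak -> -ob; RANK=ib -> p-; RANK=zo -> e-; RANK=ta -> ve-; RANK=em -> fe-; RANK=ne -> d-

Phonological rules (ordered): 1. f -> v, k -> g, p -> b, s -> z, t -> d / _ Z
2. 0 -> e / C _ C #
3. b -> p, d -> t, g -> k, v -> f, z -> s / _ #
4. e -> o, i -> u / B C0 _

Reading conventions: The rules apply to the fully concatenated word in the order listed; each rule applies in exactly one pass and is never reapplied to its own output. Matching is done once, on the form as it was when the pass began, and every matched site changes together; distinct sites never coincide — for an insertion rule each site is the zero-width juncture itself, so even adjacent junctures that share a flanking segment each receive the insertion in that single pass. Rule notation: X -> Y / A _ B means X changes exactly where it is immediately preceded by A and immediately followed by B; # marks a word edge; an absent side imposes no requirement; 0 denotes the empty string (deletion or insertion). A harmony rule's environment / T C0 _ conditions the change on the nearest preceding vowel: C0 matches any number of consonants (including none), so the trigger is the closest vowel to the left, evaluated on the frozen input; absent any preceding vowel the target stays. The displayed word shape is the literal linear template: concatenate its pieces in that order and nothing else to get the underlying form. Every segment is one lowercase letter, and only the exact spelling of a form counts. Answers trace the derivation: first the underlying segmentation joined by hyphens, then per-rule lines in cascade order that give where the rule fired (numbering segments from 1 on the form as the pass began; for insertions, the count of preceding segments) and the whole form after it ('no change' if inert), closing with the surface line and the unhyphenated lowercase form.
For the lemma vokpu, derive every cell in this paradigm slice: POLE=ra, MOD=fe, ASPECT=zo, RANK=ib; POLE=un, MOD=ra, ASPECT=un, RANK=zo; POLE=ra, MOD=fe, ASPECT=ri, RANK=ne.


cell POLE=ra, MOD=fe, ASPECT=zo, RANK=ib:
underlying: p-vokpu-a-to-nv
1. f -> v, k -> g, p -> b, s -> z, t -> d / _ Z: fires at position(s) 1: bvokpuatonv
2. 0 -> e / C _ C #: inserts after position(s) 10: bvokpuatonev
3. b -> p, d -> t, g -> k, v -> f, z -> s / _ #: fires at position(s) 12: bvokpuatonef
4. e -> o, i -> u / B C0 _: fires at position(s) 11: bvokpuatonof
surface: bvokpuatonof

cell POLE=un, MOD=ra, ASPECT=un, RANK=zo:
underlying: e-vokpu-gm-bo-is
1. f -> v, k -> g, p -> b, s -> z, t -> d / _ Z: no change
2. 0 -> e / C _ C #: no change
3. b -> p, d -> t, g -> k, v -> f, z -> s / _ #: no change
4. e -> o, i -> u / B C0 _: fires at position(s) 11: evokpugmbous
surface: evokpugmbous

cell POLE=ra, MOD=fe, ASPECT=ri, RANK=ne:
underlying: d-vokpu-a-to-mk
1. f -> v, k -> g, p -> b, s -> z, t -> d / _ Z: no change
2. 0 -> e / C _ C #: inserts after position(s) 10: dvokpuatomek
3. b -> p, d -> t, g -> k, v -> f, z -> s / _ #: no change
4. e -> o, i -> u / B C0 _: fires at position(s) 11: dvokpuatomok
surface: dvokpuatomok


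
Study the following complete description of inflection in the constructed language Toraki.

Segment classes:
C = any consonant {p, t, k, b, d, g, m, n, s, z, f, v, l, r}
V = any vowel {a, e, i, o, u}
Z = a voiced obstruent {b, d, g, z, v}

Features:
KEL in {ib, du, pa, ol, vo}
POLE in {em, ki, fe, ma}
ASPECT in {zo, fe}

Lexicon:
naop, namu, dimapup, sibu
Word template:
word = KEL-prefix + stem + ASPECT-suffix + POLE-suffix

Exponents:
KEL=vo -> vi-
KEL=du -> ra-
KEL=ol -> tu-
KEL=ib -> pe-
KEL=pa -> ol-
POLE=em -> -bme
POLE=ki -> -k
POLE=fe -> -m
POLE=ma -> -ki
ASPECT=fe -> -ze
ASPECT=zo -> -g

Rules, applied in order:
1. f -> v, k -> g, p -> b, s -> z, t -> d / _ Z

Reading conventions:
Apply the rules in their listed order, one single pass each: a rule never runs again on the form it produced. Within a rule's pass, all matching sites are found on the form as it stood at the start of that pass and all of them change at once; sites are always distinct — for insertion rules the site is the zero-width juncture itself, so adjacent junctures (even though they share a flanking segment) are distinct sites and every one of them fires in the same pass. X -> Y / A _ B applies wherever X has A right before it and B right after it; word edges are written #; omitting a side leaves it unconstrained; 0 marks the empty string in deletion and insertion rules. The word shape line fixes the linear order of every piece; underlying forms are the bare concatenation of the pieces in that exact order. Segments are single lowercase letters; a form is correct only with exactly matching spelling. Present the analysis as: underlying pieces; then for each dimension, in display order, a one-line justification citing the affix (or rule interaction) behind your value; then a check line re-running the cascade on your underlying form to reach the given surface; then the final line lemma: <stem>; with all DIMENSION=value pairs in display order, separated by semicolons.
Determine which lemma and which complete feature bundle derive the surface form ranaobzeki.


underlying: ra-naop-ze-ki
KEL=du - signalled by the affix ra-
POLE=ma - signalled by the affix -ki
ASPECT=fe - signalled by the affix -ze
check: ranaopzeki -> ranaobzeki
lemma: naop; KEL=du; POLE=ma; ASPECT=fe


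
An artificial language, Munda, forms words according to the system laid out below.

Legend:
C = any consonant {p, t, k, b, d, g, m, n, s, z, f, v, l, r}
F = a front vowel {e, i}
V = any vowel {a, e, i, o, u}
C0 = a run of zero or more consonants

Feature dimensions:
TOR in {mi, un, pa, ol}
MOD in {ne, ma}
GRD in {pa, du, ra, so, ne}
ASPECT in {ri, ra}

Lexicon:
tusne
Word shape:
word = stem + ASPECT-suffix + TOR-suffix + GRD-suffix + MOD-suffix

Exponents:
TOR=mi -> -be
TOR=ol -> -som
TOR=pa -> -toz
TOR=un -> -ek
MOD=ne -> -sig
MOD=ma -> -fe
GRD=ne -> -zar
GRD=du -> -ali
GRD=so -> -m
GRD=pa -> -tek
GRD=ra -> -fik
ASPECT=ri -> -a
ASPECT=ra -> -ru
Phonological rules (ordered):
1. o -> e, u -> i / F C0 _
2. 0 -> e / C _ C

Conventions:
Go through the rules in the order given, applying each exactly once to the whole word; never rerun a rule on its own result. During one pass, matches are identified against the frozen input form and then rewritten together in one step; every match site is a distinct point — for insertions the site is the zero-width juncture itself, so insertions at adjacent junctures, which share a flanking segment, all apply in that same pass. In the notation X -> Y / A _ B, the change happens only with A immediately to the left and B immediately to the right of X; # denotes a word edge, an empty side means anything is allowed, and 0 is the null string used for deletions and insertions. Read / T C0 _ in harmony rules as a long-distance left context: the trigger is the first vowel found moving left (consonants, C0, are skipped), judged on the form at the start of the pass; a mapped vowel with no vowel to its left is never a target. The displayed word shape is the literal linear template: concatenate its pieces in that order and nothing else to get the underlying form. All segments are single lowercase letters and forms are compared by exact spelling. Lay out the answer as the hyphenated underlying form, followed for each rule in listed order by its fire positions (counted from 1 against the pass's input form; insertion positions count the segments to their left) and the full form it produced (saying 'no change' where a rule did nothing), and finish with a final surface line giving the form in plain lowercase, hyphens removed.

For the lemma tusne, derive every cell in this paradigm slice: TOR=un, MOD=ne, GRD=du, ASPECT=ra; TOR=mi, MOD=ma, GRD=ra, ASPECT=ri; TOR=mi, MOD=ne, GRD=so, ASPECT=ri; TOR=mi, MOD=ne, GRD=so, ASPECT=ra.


cell TOR=un, MOD=ne, GRD=du, ASPECT=ra:
underlying: tusne-ru-ek-ali-sig
1. o -> e, u -> i / F C0 _: fires at position(s) 7: tusneriekalisig
2. 0 -> e / C _ C: inserts after position(s) 3: tuseneriekalisig
surface: tuseneriekalisig

cell TOR=mi, MOD=ma, GRD=ra, ASPECT=ri:
underlying: tusne-a-be-fik-fe
1. o -> e, u -> i / F C0 _: no change
2. 0 -> e / C _ C: inserts after position(s) 3, 11: tuseneabefikefe
surface: tuseneabefikefe

cell TOR=mi, MOD=ne, GRD=so, ASPECT=ri:
underlying: tusne-a-be-m-sig
1. o -> e, u -> i / F C0 _: no change
2. 0 -> e / C _ C: inserts after position(s) 3, 9: tuseneabemesig
surface: tuseneabemesig

cell TOR=mi, MOD=ne, GRD=so, ASPECT=ra:
underlying: tusne-ru-be-m-sig
1. o -> e, u -> i / F C0 _: fires at position(s) 7: tusneribemsig
2. 0 -> e / C _ C: inserts after position(s) 3, 10: tuseneribemesig
surface: tuseneribemesig


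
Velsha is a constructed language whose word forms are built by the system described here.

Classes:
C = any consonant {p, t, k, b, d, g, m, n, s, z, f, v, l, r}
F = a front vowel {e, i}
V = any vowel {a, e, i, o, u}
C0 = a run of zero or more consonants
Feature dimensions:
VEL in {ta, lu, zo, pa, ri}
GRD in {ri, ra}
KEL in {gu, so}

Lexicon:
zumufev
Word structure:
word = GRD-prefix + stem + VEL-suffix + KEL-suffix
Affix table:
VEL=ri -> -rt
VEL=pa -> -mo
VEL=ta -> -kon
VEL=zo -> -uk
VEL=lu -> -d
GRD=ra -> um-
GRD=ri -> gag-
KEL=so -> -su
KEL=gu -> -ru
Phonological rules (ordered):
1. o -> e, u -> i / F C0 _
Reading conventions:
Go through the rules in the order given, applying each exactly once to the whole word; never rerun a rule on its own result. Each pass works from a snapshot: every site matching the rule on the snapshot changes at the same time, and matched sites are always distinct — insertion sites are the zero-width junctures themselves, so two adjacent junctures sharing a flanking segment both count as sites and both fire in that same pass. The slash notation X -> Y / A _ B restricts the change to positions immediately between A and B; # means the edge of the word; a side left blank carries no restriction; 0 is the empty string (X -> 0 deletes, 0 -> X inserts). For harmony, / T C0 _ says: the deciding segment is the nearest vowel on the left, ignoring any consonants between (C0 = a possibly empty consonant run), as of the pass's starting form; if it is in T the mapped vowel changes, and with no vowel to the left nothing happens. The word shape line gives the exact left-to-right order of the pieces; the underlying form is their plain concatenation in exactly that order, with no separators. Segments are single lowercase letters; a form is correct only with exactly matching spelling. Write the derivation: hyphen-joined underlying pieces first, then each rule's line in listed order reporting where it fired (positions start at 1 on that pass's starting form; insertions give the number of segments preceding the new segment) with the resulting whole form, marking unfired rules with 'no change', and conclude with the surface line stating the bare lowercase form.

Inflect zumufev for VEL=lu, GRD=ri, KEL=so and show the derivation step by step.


underlying: gag-zumufev-d-su
1. o -> e, u -> i / F C0 _: fires at position(s) 13: gagzumufevdsi
surface: gagzumufevdsi
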